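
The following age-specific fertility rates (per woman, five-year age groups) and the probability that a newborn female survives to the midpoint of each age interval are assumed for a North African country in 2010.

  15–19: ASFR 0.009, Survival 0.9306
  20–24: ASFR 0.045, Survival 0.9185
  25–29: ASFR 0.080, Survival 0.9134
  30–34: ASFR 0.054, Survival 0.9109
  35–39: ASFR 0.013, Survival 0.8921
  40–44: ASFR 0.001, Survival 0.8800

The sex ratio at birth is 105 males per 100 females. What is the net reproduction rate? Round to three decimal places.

0.450

Proportion female at birth = 100 / (100 + 105) = 0.48780.
Weighting each age-specific rate by interval width and survival:
  15–19: 5 × 0.009 × 0.9306 = 0.04188
  20–24: 5 × 0.045 × 0.9185 = 0.20666
  25–29: 5 × 0.080 × 0.9134 = 0.36536
  30–34: 5 × 0.054 × 0.9109 = 0.24594
  35–39: 5 × 0.013 × 0.8921 = 0.05799
  40–44: 5 × 0.001 × 0.8800 = 0.00440
Sum = 0.92223
NRR = 0.48780 × 0.92223 = 0.44986
With NRR below 1 the population is below replacement fertility.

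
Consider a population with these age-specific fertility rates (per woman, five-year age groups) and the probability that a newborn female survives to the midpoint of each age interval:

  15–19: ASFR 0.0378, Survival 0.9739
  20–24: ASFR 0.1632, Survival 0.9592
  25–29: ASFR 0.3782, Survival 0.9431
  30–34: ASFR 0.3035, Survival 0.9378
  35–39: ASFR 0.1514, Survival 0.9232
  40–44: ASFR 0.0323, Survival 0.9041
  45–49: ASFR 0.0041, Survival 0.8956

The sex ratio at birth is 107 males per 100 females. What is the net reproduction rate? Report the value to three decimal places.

2.433

Proportion female at birth = 100 / (100 + 107) = 0.48309.
Per-age-group product (5 × ASFR × survival probability):
  15–19: 5 × 0.0378 × 0.9739 = 0.18407
  20–24: 5 × 0.1632 × 0.9592 = 0.78271
  25–29: 5 × 0.3782 × 0.9431 = 1.78340
  30–34: 5 × 0.3035 × 0.9378 = 1.42311
  35–39: 5 × 0.1514 × 0.9232 = 0.69886
  40–44: 5 × 0.0323 × 0.9041 = 0.14601
  45–49: 5 × 0.0041 × 0.8956 = 0.01836
Sum = 5.03652
NRR = 0.48309 × 5.03652 = 2.43309
With NRR above 1 the population is above replacement fertility.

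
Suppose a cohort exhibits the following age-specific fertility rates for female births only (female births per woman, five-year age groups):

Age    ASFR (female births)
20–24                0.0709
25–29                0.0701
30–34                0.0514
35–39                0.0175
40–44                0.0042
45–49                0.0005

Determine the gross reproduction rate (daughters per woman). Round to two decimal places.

Sum of female ASFRs = 0.0709 + 0.0701 + 0.0514 + 0.0175 + 0.0042 + 0.0005 = 0.2146
GRR = 5 × 0.2146 = 1.073

1.07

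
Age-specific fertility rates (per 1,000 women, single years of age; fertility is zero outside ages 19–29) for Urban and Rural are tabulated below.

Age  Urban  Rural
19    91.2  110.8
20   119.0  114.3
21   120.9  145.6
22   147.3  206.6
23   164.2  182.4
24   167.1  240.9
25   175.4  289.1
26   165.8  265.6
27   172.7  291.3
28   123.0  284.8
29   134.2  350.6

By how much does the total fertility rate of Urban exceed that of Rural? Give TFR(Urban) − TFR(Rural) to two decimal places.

Urban:
  Sum of ASFRs = 91.2 + 119.0 + 120.9 + 147.3 + 164.2 + 167.1 + 175.4 + 165.8 + 172.7 + 123.0 + 134.2 = 1580.8
  TFR = 1580.8 / 1000 = 1.5808
Rural:
  Sum of ASFRs = 110.8 + 114.3 + 145.6 + 206.6 + 182.4 + 240.9 + 289.1 + 265.6 + 291.3 + 284.8 + 350.6 = 2482.0
  TFR = 2482.0 / 1000 = 2.482
Difference = 1.5808 − 2.482 = -0.9012

-0.90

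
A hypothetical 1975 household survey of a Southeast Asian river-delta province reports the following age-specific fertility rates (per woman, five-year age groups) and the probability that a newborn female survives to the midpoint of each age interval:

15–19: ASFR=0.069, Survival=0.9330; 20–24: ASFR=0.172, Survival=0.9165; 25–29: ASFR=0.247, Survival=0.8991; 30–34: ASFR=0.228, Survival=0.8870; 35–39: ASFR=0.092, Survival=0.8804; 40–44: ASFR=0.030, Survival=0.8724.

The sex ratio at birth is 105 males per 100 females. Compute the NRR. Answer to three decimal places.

Proportion female at birth = 100 / (100 + 105) = 0.48780.
Each age group contributes 5 × ASFR × survival:
  15–19: 5 × 0.069 × 0.9330 = 0.32189
  20–24: 5 × 0.172 × 0.9165 = 0.78819
  25–29: 5 × 0.247 × 0.8991 = 1.11039
  30–34: 5 × 0.228 × 0.8870 = 1.01118
  35–39: 5 × 0.092 × 0.8804 = 0.40498
  40–44: 5 × 0.030 × 0.8724 = 0.13086
Sum = 3.76749
NRR = 0.48780 × 3.76749 = 1.83778
NRR > 1, so each generation more than replaces itself.

1.838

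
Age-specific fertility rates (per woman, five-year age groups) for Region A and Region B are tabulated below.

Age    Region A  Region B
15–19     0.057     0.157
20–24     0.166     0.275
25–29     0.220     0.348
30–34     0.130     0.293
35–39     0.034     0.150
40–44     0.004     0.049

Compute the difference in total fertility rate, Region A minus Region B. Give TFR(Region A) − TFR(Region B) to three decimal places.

-3.305

Region A:
  Sum of ASFRs = 0.057 + 0.166 + 0.220 + 0.130 + 0.034 + 0.004 = 0.611
  TFR = 5 × 0.611 = 3.055
Region B:
  Sum of ASFRs = 0.157 + 0.275 + 0.348 + 0.293 + 0.150 + 0.049 = 1.272
  TFR = 5 × 1.272 = 6.36
Difference = 3.055 − 6.36 = -3.305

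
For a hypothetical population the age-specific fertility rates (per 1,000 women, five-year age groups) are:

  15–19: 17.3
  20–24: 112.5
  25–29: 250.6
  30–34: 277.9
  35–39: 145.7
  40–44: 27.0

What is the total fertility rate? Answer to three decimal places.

4.155

Sum of ASFRs = 17.3 + 112.5 + 250.6 + 277.9 + 145.7 + 27.0 = 831.0
TFR = 5 × 831.0 / 1000 = 4.155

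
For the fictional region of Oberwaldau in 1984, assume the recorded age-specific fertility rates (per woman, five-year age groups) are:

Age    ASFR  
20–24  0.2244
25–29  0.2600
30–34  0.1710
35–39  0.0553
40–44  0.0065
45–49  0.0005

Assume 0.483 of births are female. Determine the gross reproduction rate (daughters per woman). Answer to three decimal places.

1.733

Proportion female at birth = 0.483.
Sum of ASFRs = 0.2244 + 0.2600 + 0.1710 + 0.0553 + 0.0065 + 0.0005 = 0.7177
TFR = 5 × 0.7177 = 3.5885
GRR = 0.483 × 3.5885 = 1.73325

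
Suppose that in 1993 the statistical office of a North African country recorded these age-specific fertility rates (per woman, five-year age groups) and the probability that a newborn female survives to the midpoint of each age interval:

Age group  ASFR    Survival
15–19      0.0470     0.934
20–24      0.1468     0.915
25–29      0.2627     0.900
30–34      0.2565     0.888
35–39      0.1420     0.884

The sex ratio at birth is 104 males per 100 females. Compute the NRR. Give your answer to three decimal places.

1.882

Proportion female at birth = 100 / (100 + 104) = 0.49020.
Weighting each age-specific rate by interval width and survival:
  15–19: 5 × 0.0470 × 0.934 = 0.21949
  20–24: 5 × 0.1468 × 0.915 = 0.67161
  25–29: 5 × 0.2627 × 0.900 = 1.18215
  30–34: 5 × 0.2565 × 0.888 = 1.13886
  35–39: 5 × 0.1420 × 0.884 = 0.62764
Sum = 3.83975
NRR = 0.49020 × 3.83975 = 1.88225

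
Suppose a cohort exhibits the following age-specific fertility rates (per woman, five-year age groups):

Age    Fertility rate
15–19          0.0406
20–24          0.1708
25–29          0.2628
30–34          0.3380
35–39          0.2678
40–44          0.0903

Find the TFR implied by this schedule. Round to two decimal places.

Sum of ASFRs = 0.0406 + 0.1708 + 0.2628 + 0.3380 + 0.2678 + 0.0903 = 1.1703
TFR = 5 × 1.1703 = 5.8515

5.85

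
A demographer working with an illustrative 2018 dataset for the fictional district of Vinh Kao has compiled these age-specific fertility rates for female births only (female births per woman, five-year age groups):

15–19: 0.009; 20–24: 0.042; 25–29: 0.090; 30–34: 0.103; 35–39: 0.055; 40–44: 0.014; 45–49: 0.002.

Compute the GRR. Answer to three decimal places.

Sum of female ASFRs = 0.009 + 0.042 + 0.090 + 0.103 + 0.055 + 0.014 + 0.002 = 0.315
GRR = 5 × 0.315 = 1.575

1.575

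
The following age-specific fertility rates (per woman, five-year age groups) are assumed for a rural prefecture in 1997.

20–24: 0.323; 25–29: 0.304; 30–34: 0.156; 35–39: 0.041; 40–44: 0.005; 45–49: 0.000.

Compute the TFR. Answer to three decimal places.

Sum of ASFRs = 0.323 + 0.304 + 0.156 + 0.041 + 0.005 + 0.000 = 0.829
TFR = 5 × 0.829 = 4.145

4.145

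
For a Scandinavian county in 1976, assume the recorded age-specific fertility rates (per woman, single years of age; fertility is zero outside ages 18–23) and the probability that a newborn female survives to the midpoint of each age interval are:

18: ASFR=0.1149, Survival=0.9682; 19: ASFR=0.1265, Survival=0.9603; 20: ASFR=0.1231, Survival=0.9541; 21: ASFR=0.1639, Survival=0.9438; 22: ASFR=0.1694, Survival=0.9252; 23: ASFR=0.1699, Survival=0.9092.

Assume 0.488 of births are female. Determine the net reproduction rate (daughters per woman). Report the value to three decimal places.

0.398

Proportion female at birth = 0.488.
Survival-weighted fertility by age (1·fₓ·Sₓ):
  18: 1 × 0.1149 × 0.9682 = 0.11125
  19: 1 × 0.1265 × 0.9603 = 0.12148
  20: 1 × 0.1231 × 0.9541 = 0.11745
  21: 1 × 0.1639 × 0.9438 = 0.15469
  22: 1 × 0.1694 × 0.9252 = 0.15673
  23: 1 × 0.1699 × 0.9092 = 0.15447
Sum = 0.81607
NRR = 0.488 × 0.81607 = 0.39824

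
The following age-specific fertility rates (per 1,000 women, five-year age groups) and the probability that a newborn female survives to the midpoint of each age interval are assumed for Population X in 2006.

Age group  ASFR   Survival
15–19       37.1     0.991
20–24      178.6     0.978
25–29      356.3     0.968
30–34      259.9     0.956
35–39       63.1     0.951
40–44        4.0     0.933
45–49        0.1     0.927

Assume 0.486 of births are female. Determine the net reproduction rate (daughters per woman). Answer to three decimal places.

Proportion female at birth = 0.486.
Survival-weighted fertility by age (5·fₓ·Sₓ):
  15–19: 5 × 37.1/1000 × 0.991 = 0.18383
  20–24: 5 × 178.6/1000 × 0.978 = 0.87335
  25–29: 5 × 356.3/1000 × 0.968 = 1.72449
  30–34: 5 × 259.9/1000 × 0.956 = 1.24232
  35–39: 5 × 63.1/1000 × 0.951 = 0.30004
  40–44: 5 × 4.0/1000 × 0.933 = 0.01866
  45–49: 5 × 0.1/1000 × 0.927 = 0.00046
Sum = 4.34315
NRR = 0.486 × 4.34315 = 2.11077
NRR > 1, so each generation more than replaces itself.

2.111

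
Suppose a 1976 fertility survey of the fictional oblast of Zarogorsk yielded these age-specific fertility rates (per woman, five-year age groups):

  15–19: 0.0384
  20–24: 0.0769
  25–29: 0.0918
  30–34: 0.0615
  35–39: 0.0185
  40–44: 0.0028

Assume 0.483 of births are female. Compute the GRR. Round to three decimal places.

0.700

Proportion female at birth = 0.483.
Sum of ASFRs = 0.0384 + 0.0769 + 0.0918 + 0.0615 + 0.0185 + 0.0028 = 0.2899
TFR = 5 × 0.2899 = 1.4495
GRR = 0.483 × 1.4495 = 0.70011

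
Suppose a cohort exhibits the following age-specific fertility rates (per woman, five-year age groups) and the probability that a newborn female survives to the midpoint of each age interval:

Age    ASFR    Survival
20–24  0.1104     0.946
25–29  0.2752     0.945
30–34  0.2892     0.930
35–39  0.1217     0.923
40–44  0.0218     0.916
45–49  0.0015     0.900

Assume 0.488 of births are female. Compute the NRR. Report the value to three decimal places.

1.872

Proportion female at birth = 0.488.
Each age group contributes 5 × ASFR × survival:
  20–24: 5 × 0.1104 × 0.946 = 0.52219
  25–29: 5 × 0.2752 × 0.945 = 1.30032
  30–34: 5 × 0.2892 × 0.930 = 1.34478
  35–39: 5 × 0.1217 × 0.923 = 0.56165
  40–44: 5 × 0.0218 × 0.916 = 0.09984
  45–49: 5 × 0.0015 × 0.900 = 0.00675
Sum = 3.83553
NRR = 0.488 × 3.83553 = 1.87174
NRR > 1, so each generation more than replaces itself.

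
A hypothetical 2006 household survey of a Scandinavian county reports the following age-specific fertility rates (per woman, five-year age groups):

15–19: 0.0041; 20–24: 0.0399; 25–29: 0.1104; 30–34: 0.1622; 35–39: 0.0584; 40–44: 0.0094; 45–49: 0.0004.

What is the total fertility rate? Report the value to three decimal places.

Sum of ASFRs = 0.0041 + 0.0399 + 0.1104 + 0.1622 + 0.0584 + 0.0094 + 0.0004 = 0.3848
TFR = 5 × 0.3848 = 1.924

1.924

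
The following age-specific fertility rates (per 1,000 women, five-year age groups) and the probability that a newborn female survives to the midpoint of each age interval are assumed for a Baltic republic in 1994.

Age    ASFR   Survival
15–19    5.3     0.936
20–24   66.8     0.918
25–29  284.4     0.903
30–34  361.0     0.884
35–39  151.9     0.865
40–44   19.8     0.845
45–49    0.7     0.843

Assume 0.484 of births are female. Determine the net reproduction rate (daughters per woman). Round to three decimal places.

Proportion female at birth = 0.484.
Weighting each age-specific rate by interval width and survival:
  15–19: 5 × 5.3/1000 × 0.936 = 0.02480
  20–24: 5 × 66.8/1000 × 0.918 = 0.30661
  25–29: 5 × 284.4/1000 × 0.903 = 1.28407
  30–34: 5 × 361.0/1000 × 0.884 = 1.59562
  35–39: 5 × 151.9/1000 × 0.865 = 0.65697
  40–44: 5 × 19.8/1000 × 0.845 = 0.08366
  45–49: 5 × 0.7/1000 × 0.843 = 0.00295
Sum = 3.95468
NRR = 0.484 × 3.95468 = 1.91407
NRR > 1, so each generation more than replaces itself.

1.914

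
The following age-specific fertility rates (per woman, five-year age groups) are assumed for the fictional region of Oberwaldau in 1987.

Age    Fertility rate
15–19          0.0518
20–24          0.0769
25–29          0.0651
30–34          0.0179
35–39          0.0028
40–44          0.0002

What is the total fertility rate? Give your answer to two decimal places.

1.07

Sum of ASFRs = 0.0518 + 0.0769 + 0.0651 + 0.0179 + 0.0028 + 0.0002 = 0.2147
TFR = 5 × 0.2147 = 1.0735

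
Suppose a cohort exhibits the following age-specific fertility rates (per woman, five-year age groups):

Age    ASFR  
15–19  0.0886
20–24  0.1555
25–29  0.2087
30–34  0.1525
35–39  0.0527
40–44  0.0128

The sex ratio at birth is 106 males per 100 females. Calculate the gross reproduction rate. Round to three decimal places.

Proportion female at birth = 100 / (100 + 106) = 0.48544.
Sum of ASFRs = 0.0886 + 0.1555 + 0.2087 + 0.1525 + 0.0527 + 0.0128 = 0.6708
TFR = 5 × 0.6708 = 3.354
GRR = 0.48544 × 3.354 = 1.62817

1.628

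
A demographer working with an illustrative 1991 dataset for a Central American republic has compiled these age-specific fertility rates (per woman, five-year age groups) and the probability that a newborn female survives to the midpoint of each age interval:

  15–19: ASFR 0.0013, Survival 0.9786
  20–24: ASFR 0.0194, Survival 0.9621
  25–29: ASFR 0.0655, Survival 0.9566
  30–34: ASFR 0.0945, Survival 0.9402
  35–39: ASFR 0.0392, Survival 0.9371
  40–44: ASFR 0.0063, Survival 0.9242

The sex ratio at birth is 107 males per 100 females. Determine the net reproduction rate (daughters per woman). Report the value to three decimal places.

0.517

Proportion female at birth = 100 / (100 + 107) = 0.48309.
Per-age-group product (5 × ASFR × survival probability):
  15–19: 5 × 0.0013 × 0.9786 = 0.00636
  20–24: 5 × 0.0194 × 0.9621 = 0.09332
  25–29: 5 × 0.0655 × 0.9566 = 0.31329
  30–34: 5 × 0.0945 × 0.9402 = 0.44424
  35–39: 5 × 0.0392 × 0.9371 = 0.18367
  40–44: 5 × 0.0063 × 0.9242 = 0.02911
Sum = 1.06999
NRR = 0.48309 × 1.06999 = 0.51690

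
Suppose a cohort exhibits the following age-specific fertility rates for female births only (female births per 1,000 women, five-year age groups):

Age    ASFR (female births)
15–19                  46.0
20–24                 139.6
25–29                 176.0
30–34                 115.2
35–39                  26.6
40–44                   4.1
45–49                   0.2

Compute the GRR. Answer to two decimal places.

Sum of female ASFRs = 46.0 + 139.6 + 176.0 + 115.2 + 26.6 + 4.1 + 0.2 = 507.7
GRR = 5 × 507.7 / 1000 = 2.5385

2.54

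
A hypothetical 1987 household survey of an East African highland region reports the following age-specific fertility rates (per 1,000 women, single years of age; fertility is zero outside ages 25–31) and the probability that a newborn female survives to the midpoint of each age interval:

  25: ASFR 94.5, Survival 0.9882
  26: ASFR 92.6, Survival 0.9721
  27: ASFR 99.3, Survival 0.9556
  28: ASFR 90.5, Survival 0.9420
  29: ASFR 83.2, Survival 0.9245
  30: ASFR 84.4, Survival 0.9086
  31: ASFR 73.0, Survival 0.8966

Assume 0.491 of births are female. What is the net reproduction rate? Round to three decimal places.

0.286

Proportion female at birth = 0.491.
Per-age-group product (1 × ASFR × survival probability):
  25: 1 × 94.5/1000 × 0.9882 = 0.09338
  26: 1 × 92.6/1000 × 0.9721 = 0.09002
  27: 1 × 99.3/1000 × 0.9556 = 0.09489
  28: 1 × 90.5/1000 × 0.9420 = 0.08525
  29: 1 × 83.2/1000 × 0.9245 = 0.07692
  30: 1 × 84.4/1000 × 0.9086 = 0.07669
  31: 1 × 73.0/1000 × 0.8966 = 0.06545
Sum = 0.58260
NRR = 0.491 × 0.58260 = 0.28606
An NRR under 1 implies long-run decline under these rates.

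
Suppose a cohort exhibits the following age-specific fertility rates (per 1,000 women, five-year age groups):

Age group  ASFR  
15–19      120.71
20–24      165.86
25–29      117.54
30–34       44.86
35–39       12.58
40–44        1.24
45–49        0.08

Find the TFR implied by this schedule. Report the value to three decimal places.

2.314

Sum of ASFRs = 120.71 + 165.86 + 117.54 + 44.86 + 12.58 + 1.24 + 0.08 = 462.87
TFR = 5 × 462.87 / 1000 = 2.31435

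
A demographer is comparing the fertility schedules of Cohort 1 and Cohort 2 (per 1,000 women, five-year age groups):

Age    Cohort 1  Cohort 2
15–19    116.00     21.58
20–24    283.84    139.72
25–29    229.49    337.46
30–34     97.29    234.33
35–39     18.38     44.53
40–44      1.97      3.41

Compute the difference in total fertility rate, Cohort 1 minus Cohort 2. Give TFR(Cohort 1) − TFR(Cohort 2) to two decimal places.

Cohort 1:
  Sum of ASFRs = 116.00 + 283.84 + 229.49 + 97.29 + 18.38 + 1.97 = 746.97
  TFR = 5 × 746.97 / 1000 = 3.73485
Cohort 2:
  Sum of ASFRs = 21.58 + 139.72 + 337.46 + 234.33 + 44.53 + 3.41 = 781.03
  TFR = 5 × 781.03 / 1000 = 3.90515
Difference = 3.73485 − 3.90515 = -0.1703

-0.17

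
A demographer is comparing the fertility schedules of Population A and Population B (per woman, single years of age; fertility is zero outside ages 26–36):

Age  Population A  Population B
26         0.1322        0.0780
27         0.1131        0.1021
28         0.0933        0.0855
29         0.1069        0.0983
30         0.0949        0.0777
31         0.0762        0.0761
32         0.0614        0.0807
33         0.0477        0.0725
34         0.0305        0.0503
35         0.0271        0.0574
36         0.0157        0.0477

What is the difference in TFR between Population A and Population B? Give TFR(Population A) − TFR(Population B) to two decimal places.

Population A:
  Sum of ASFRs = 0.1322 + 0.1131 + 0.0933 + 0.1069 + 0.0949 + 0.0762 + 0.0614 + 0.0477 + 0.0305 + 0.0271 + 0.0157 = 0.7990
  TFR = 0.799
Population B:
  Sum of ASFRs = 0.0780 + 0.1021 + 0.0855 + 0.0983 + 0.0777 + 0.0761 + 0.0807 + 0.0725 + 0.0503 + 0.0574 + 0.0477 = 0.8263
  TFR = 0.8263
Difference = 0.799 − 0.8263 = -0.0273

-0.03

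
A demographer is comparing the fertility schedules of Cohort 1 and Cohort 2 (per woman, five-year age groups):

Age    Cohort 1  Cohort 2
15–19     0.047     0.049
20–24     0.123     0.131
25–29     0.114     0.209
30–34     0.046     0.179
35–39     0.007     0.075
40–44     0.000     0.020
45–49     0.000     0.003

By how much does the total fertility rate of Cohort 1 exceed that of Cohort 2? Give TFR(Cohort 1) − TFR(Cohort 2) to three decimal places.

-1.645

Cohort 1:
  Sum of ASFRs = 0.047 + 0.123 + 0.114 + 0.046 + 0.007 + 0.000 + 0.000 = 0.337
  TFR = 5 × 0.337 = 1.685
Cohort 2:
  Sum of ASFRs = 0.049 + 0.131 + 0.209 + 0.179 + 0.075 + 0.020 + 0.003 = 0.666
  TFR = 5 × 0.666 = 3.33
Difference = 1.685 − 3.33 = -1.645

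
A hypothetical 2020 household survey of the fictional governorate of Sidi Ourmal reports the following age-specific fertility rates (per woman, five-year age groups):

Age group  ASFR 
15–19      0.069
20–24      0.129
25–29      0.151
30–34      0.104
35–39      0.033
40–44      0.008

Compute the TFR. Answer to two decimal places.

Sum of ASFRs = 0.069 + 0.129 + 0.151 + 0.104 + 0.033 + 0.008 = 0.494
TFR = 5 × 0.494 = 2.47

2.47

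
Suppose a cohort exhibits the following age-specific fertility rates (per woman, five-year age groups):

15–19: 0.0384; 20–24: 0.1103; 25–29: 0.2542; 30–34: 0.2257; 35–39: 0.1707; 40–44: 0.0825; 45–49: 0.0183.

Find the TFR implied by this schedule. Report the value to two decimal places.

Sum of ASFRs = 0.0384 + 0.1103 + 0.2542 + 0.2257 + 0.1707 + 0.0825 + 0.0183 = 0.9001
TFR = 5 × 0.9001 = 4.5005

4.50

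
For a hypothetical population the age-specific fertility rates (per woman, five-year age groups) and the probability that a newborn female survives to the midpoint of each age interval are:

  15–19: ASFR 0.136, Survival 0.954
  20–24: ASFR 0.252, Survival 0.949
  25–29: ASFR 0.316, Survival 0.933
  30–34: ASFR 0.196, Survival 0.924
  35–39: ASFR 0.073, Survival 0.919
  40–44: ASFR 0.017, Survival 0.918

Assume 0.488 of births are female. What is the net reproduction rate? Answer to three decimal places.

2.263

Proportion female at birth = 0.488.
Per-age-group product (5 × ASFR × survival probability):
  15–19: 5 × 0.136 × 0.954 = 0.64872
  20–24: 5 × 0.252 × 0.949 = 1.19574
  25–29: 5 × 0.316 × 0.933 = 1.47414
  30–34: 5 × 0.196 × 0.924 = 0.90552
  35–39: 5 × 0.073 × 0.919 = 0.33544
  40–44: 5 × 0.017 × 0.918 = 0.07803
Sum = 4.63759
NRR = 0.488 × 4.63759 = 2.26314
With NRR above 1 the population is above replacement fertility.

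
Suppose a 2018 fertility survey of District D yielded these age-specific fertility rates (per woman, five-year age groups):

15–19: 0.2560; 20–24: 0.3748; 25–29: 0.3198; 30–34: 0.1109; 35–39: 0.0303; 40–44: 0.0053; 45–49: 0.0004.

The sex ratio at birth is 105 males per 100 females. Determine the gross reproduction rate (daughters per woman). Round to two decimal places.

2.68

Proportion female at birth = 100 / (100 + 105) = 0.48780.
Sum of ASFRs = 0.2560 + 0.3748 + 0.3198 + 0.1109 + 0.0303 + 0.0053 + 0.0004 = 1.0975
TFR = 5 × 1.0975 = 5.4875
GRR = 0.48780 × 5.4875 = 2.67680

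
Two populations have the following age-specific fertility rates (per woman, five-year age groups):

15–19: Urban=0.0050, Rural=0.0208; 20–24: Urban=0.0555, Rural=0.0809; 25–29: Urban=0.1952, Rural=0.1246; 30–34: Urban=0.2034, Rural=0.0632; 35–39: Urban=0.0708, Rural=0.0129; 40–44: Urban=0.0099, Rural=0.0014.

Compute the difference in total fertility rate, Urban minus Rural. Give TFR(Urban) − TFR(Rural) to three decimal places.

Urban:
  Sum of ASFRs = 0.0050 + 0.0555 + 0.1952 + 0.2034 + 0.0708 + 0.0099 = 0.5398
  TFR = 5 × 0.5398 = 2.699
Rural:
  Sum of ASFRs = 0.0208 + 0.0809 + 0.1246 + 0.0632 + 0.0129 + 0.0014 = 0.3038
  TFR = 5 × 0.3038 = 1.519
Difference = 2.699 − 1.519 = 1.18

1.180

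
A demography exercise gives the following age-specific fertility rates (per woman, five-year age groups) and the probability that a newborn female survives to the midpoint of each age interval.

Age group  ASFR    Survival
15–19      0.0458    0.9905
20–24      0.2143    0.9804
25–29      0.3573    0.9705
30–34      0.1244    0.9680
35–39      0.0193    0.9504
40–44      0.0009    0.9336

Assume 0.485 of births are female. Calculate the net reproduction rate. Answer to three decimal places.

Proportion female at birth = 0.485.
Each age group contributes 5 × ASFR × survival:
  15–19: 5 × 0.0458 × 0.9905 = 0.22682
  20–24: 5 × 0.2143 × 0.9804 = 1.05050
  25–29: 5 × 0.3573 × 0.9705 = 1.73380
  30–34: 5 × 0.1244 × 0.9680 = 0.60210
  35–39: 5 × 0.0193 × 0.9504 = 0.09171
  40–44: 5 × 0.0009 × 0.9336 = 0.00420
Sum = 3.70913
NRR = 0.485 × 3.70913 = 1.79893
With NRR above 1 the population is above replacement fertility.

1.799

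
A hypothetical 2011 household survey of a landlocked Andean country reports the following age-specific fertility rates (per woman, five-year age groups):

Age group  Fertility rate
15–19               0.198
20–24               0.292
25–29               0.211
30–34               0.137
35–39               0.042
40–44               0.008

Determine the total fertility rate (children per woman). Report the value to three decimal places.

Sum of ASFRs = 0.198 + 0.292 + 0.211 + 0.137 + 0.042 + 0.008 = 0.888
TFR = 5 × 0.888 = 4.44

4.440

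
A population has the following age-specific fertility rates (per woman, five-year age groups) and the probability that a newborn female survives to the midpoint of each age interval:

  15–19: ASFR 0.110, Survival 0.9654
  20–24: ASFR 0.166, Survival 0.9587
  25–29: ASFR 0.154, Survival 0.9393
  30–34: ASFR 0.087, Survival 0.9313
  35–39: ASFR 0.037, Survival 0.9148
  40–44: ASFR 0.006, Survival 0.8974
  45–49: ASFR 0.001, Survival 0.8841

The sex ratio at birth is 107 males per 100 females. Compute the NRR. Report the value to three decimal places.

Proportion female at birth = 100 / (100 + 107) = 0.48309.
Survival-weighted fertility by age (5·fₓ·Sₓ):
  15–19: 5 × 0.110 × 0.9654 = 0.53097
  20–24: 5 × 0.166 × 0.9587 = 0.79572
  25–29: 5 × 0.154 × 0.9393 = 0.72326
  30–34: 5 × 0.087 × 0.9313 = 0.40512
  35–39: 5 × 0.037 × 0.9148 = 0.16924
  40–44: 5 × 0.006 × 0.8974 = 0.02692
  45–49: 5 × 0.001 × 0.8841 = 0.00442
Sum = 2.65565
NRR = 0.48309 × 2.65565 = 1.28292

1.283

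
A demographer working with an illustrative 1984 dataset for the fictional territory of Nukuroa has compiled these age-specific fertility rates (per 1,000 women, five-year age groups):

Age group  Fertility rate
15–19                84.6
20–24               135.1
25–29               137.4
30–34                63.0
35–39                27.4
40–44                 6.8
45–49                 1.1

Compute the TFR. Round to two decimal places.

Sum of ASFRs = 84.6 + 135.1 + 137.4 + 63.0 + 27.4 + 6.8 + 1.1 = 455.4
TFR = 5 × 455.4 / 1000 = 2.277

2.28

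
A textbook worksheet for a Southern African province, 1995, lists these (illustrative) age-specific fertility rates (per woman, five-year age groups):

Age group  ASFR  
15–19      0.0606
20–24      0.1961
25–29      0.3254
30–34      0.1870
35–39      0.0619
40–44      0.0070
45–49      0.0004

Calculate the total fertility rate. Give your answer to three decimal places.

Sum of ASFRs = 0.0606 + 0.1961 + 0.3254 + 0.1870 + 0.0619 + 0.0070 + 0.0004 = 0.8384
TFR = 5 × 0.8384 = 4.192

4.192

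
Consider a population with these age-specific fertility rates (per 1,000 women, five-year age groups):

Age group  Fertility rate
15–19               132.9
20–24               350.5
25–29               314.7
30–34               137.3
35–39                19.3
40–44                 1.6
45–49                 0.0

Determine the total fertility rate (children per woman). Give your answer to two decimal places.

4.78

Sum of ASFRs = 132.9 + 350.5 + 314.7 + 137.3 + 19.3 + 1.6 + 0.0 = 956.3
TFR = 5 × 956.3 / 1000 = 4.7815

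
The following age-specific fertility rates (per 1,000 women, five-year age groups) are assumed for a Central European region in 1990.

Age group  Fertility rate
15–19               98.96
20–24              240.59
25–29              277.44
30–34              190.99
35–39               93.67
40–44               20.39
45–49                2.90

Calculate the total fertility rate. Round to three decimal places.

4.625

Sum of ASFRs = 98.96 + 240.59 + 277.44 + 190.99 + 93.67 + 20.39 + 2.90 = 924.94
TFR = 5 × 924.94 / 1000 = 4.6247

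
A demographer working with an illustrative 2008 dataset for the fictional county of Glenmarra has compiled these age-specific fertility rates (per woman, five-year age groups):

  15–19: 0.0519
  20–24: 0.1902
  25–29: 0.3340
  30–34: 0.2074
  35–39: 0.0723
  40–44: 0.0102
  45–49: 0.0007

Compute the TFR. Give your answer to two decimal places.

4.33

Sum of ASFRs = 0.0519 + 0.1902 + 0.3340 + 0.2074 + 0.0723 + 0.0102 + 0.0007 = 0.8667
TFR = 5 × 0.8667 = 4.3335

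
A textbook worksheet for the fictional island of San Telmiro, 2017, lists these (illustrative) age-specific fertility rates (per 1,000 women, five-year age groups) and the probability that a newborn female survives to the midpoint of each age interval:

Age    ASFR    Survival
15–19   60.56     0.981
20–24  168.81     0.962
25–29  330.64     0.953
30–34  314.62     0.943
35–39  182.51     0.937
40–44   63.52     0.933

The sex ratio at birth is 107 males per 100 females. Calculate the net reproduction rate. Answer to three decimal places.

2.570

Proportion female at birth = 100 / (100 + 107) = 0.48309.
Each age group contributes 5 × ASFR × survival:
  15–19: 5 × 60.56/1000 × 0.981 = 0.29705
  20–24: 5 × 168.81/1000 × 0.962 = 0.81198
  25–29: 5 × 330.64/1000 × 0.953 = 1.57550
  30–34: 5 × 314.62/1000 × 0.943 = 1.48343
  35–39: 5 × 182.51/1000 × 0.937 = 0.85506
  40–44: 5 × 63.52/1000 × 0.933 = 0.29632
Sum = 5.31934
NRR = 0.48309 × 5.31934 = 2.56972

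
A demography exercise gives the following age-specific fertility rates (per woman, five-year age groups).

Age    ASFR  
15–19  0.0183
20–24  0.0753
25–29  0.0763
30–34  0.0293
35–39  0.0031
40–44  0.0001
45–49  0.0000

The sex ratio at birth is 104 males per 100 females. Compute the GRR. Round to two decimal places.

0.50

Proportion female at birth = 100 / (100 + 104) = 0.49020.
Sum of ASFRs = 0.0183 + 0.0753 + 0.0763 + 0.0293 + 0.0031 + 0.0001 + 0.0000 = 0.2024
TFR = 5 × 0.2024 = 1.012
GRR = 0.49020 × 1.012 = 0.49608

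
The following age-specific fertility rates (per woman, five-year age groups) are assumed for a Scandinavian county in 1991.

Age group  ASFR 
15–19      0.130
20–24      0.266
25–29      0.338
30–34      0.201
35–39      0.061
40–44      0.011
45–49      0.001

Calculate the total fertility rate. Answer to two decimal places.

Sum of ASFRs = 0.130 + 0.266 + 0.338 + 0.201 + 0.061 + 0.011 + 0.001 = 1.008
TFR = 5 × 1.008 = 5.04

5.04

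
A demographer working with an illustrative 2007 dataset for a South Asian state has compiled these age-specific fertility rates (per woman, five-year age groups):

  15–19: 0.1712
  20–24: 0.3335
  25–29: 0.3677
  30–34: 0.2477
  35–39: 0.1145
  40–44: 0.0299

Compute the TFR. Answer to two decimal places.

Sum of ASFRs = 0.1712 + 0.3335 + 0.3677 + 0.2477 + 0.1145 + 0.0299 = 1.2645
TFR = 5 × 1.2645 = 6.3225

6.32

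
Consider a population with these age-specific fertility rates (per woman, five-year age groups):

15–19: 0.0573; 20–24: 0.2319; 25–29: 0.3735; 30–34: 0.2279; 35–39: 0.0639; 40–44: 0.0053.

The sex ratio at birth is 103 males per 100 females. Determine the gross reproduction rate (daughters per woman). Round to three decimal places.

Proportion female at birth = 100 / (100 + 103) = 0.49261.
Sum of ASFRs = 0.0573 + 0.2319 + 0.3735 + 0.2279 + 0.0639 + 0.0053 = 0.9598
TFR = 5 × 0.9598 = 4.799
GRR = 0.49261 × 4.799 = 2.36404

2.364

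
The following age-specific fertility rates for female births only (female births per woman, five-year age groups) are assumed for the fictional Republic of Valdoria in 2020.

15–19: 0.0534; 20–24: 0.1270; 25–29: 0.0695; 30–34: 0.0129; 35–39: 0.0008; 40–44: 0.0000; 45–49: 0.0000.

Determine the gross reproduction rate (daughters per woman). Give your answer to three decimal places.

Sum of female ASFRs = 0.0534 + 0.1270 + 0.0695 + 0.0129 + 0.0008 + 0.0000 + 0.0000 = 0.2636
GRR = 5 × 0.2636 = 1.318

1.318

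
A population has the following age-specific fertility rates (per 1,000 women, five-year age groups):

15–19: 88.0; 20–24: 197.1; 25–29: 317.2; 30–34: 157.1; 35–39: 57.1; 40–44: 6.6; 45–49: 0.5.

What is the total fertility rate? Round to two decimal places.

4.12

Sum of ASFRs = 88.0 + 197.1 + 317.2 + 157.1 + 57.1 + 6.6 + 0.5 = 823.6
TFR = 5 × 823.6 / 1000 = 4.118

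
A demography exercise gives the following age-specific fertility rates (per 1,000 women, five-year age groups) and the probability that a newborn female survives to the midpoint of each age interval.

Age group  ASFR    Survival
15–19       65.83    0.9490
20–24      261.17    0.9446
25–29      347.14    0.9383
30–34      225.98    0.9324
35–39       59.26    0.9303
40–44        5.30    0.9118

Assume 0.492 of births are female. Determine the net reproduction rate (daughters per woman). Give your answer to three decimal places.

Proportion female at birth = 0.492.
Each age group contributes 5 × ASFR × survival:
  15–19: 5 × 65.83/1000 × 0.9490 = 0.31236
  20–24: 5 × 261.17/1000 × 0.9446 = 1.23351
  25–29: 5 × 347.14/1000 × 0.9383 = 1.62861
  30–34: 5 × 225.98/1000 × 0.9324 = 1.05352
  35–39: 5 × 59.26/1000 × 0.9303 = 0.27565
  40–44: 5 × 5.30/1000 × 0.9118 = 0.02416
Sum = 4.52781
NRR = 0.492 × 4.52781 = 2.22768

2.228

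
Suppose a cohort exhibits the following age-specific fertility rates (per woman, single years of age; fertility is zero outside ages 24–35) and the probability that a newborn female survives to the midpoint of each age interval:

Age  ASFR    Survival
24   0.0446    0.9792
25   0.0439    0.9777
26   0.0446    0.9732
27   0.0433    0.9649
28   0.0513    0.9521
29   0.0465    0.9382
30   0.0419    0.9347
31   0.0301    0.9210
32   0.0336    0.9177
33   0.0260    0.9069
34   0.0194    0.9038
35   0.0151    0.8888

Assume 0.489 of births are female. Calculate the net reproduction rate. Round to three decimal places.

Proportion female at birth = 0.489.
Each age group contributes 1 × ASFR × survival:
  24: 1 × 0.0446 × 0.9792 = 0.04367
  25: 1 × 0.0439 × 0.9777 = 0.04292
  26: 1 × 0.0446 × 0.9732 = 0.04340
  27: 1 × 0.0433 × 0.9649 = 0.04178
  28: 1 × 0.0513 × 0.9521 = 0.04884
  29: 1 × 0.0465 × 0.9382 = 0.04363
  30: 1 × 0.0419 × 0.9347 = 0.03916
  31: 1 × 0.0301 × 0.9210 = 0.02772
  32: 1 × 0.0336 × 0.9177 = 0.03083
  33: 1 × 0.0260 × 0.9069 = 0.02358
  34: 1 × 0.0194 × 0.9038 = 0.01753
  35: 1 × 0.0151 × 0.8888 = 0.01342
Sum = 0.41648
NRR = 0.489 × 0.41648 = 0.20366
With NRR below 1 the population is below replacement fertility.

0.204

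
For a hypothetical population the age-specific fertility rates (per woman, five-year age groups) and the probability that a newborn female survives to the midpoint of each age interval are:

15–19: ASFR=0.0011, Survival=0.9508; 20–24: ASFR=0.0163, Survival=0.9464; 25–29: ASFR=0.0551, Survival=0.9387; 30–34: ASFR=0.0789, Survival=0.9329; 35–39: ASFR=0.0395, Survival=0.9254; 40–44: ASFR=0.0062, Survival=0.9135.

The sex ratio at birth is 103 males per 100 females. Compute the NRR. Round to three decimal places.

0.453

Proportion female at birth = 100 / (100 + 103) = 0.49261.
Per-age-group product (5 × ASFR × survival probability):
  15–19: 5 × 0.0011 × 0.9508 = 0.00523
  20–24: 5 × 0.0163 × 0.9464 = 0.07713
  25–29: 5 × 0.0551 × 0.9387 = 0.25861
  30–34: 5 × 0.0789 × 0.9329 = 0.36803
  35–39: 5 × 0.0395 × 0.9254 = 0.18277
  40–44: 5 × 0.0062 × 0.9135 = 0.02832
Sum = 0.92009
NRR = 0.49261 × 0.92009 = 0.45325
With NRR below 1 the population is below replacement fertility.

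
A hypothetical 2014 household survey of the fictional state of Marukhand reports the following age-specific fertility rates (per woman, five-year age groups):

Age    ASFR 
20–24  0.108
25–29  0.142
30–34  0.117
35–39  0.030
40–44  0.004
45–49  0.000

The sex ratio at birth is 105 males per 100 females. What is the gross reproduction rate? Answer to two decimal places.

0.98

Proportion female at birth = 100 / (100 + 105) = 0.48780.
Sum of ASFRs = 0.108 + 0.142 + 0.117 + 0.030 + 0.004 + 0.000 = 0.401
TFR = 5 × 0.401 = 2.005
GRR = 0.48780 × 2.005 = 0.97804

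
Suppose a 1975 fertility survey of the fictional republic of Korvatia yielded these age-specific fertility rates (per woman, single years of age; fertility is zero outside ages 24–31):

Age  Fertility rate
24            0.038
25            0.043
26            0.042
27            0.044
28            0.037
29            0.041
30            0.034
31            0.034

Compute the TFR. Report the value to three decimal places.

0.313

Sum of ASFRs = 0.038 + 0.043 + 0.042 + 0.044 + 0.037 + 0.041 + 0.034 + 0.034 = 0.313
TFR = 0.313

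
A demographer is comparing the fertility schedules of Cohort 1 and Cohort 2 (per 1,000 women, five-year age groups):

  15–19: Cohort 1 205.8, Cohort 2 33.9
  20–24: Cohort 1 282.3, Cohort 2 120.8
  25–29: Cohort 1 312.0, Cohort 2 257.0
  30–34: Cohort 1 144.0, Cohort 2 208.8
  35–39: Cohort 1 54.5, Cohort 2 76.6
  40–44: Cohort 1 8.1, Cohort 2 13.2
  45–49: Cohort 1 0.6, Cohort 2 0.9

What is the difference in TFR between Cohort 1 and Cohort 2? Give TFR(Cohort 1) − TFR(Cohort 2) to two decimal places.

1.48

Cohort 1:
  Sum of ASFRs = 205.8 + 282.3 + 312.0 + 144.0 + 54.5 + 8.1 + 0.6 = 1007.3
  TFR = 5 × 1007.3 / 1000 = 5.0365
Cohort 2:
  Sum of ASFRs = 33.9 + 120.8 + 257.0 + 208.8 + 76.6 + 13.2 + 0.9 = 711.2
  TFR = 5 × 711.2 / 1000 = 3.556
Difference = 5.0365 − 3.556 = 1.4805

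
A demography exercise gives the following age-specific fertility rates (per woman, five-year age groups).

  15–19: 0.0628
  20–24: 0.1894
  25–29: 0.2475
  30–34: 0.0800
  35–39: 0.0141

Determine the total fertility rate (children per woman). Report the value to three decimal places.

Sum of ASFRs = 0.0628 + 0.1894 + 0.2475 + 0.0800 + 0.0141 = 0.5938
TFR = 5 × 0.5938 = 2.969

2.969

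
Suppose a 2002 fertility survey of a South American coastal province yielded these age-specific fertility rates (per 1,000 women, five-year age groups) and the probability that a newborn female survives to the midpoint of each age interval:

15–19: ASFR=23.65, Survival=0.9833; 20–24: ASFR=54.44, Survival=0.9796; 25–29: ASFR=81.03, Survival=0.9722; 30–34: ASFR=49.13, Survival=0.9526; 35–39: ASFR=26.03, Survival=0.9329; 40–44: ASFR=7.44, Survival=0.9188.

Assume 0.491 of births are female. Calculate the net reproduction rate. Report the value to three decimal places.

0.573

Proportion female at birth = 0.491.
Survival-weighted fertility by age (5·fₓ·Sₓ):
  15–19: 5 × 23.65/1000 × 0.9833 = 0.11628
  20–24: 5 × 54.44/1000 × 0.9796 = 0.26665
  25–29: 5 × 81.03/1000 × 0.9722 = 0.39389
  30–34: 5 × 49.13/1000 × 0.9526 = 0.23401
  35–39: 5 × 26.03/1000 × 0.9329 = 0.12142
  40–44: 5 × 7.44/1000 × 0.9188 = 0.03418
Sum = 1.16643
NRR = 0.491 × 1.16643 = 0.57272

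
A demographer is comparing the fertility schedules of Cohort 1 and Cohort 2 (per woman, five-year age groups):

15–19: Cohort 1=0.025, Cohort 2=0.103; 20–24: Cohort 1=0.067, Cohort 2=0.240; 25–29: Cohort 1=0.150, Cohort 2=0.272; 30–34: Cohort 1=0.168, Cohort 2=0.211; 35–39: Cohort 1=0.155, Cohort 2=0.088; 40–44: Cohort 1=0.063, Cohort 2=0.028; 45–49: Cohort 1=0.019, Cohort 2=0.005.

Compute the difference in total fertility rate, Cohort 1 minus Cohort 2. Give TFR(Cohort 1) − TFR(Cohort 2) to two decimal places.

Cohort 1:
  Sum of ASFRs = 0.025 + 0.067 + 0.150 + 0.168 + 0.155 + 0.063 + 0.019 = 0.647
  TFR = 5 × 0.647 = 3.235
Cohort 2:
  Sum of ASFRs = 0.103 + 0.240 + 0.272 + 0.211 + 0.088 + 0.028 + 0.005 = 0.947
  TFR = 5 × 0.947 = 4.735
Difference = 3.235 − 4.735 = -1.5

-1.50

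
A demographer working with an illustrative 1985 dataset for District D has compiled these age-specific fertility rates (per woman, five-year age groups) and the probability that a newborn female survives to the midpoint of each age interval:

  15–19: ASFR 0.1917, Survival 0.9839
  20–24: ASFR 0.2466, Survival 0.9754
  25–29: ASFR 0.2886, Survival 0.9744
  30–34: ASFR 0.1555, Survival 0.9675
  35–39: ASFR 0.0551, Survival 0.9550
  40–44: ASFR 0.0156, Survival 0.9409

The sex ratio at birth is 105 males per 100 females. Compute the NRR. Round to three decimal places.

2.264

Proportion female at birth = 100 / (100 + 105) = 0.48780.
Weighting each age-specific rate by interval width and survival:
  15–19: 5 × 0.1917 × 0.9839 = 0.94307
  20–24: 5 × 0.2466 × 0.9754 = 1.20267
  25–29: 5 × 0.2886 × 0.9744 = 1.40606
  30–34: 5 × 0.1555 × 0.9675 = 0.75223
  35–39: 5 × 0.0551 × 0.9550 = 0.26310
  40–44: 5 × 0.0156 × 0.9409 = 0.07339
Sum = 4.64052
NRR = 0.48780 × 4.64052 = 2.26365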